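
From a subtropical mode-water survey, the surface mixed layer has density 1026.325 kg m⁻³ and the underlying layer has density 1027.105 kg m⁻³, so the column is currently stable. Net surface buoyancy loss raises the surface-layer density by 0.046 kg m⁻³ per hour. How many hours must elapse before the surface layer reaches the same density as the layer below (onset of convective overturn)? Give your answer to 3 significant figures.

Density deficit of the surface layer: 1027.105 − 1026.325 = 0.78 kg m⁻³.
Required change = 0.78 / 0.046 = 17.0 hours.

17.0 hours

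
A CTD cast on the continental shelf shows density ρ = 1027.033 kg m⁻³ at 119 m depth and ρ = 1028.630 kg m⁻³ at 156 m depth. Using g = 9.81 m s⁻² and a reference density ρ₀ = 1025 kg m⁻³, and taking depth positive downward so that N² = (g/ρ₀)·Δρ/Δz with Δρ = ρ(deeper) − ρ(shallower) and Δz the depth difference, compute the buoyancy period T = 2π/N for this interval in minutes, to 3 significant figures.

Δρ = 1028.630 − 1027.033 = 1.597 kg m⁻³ over Δz = 156 − 119 = 37 m.
N² = (9.81/1025) × (1.597/37) = 4.1309 × 10⁻⁴ s⁻².
N = √(4.1309 × 10⁻⁴) = 0.020325 rad s⁻¹, so T = 2π/N = 309.14 s = 5.1523 min ≈ 5.15 min.
N² > 0, so the interval is statically stable.

5.15 min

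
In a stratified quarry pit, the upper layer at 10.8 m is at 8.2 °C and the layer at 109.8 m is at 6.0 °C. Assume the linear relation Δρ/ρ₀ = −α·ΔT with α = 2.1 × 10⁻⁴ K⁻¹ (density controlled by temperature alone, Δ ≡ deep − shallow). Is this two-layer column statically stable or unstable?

ΔT = 6.0 − 8.2 = -2.2 K, so Δρ/ρ₀ = −αΔT = 4.62 × 10⁻⁴.
Δρ/ρ₀ > 0, so Δρ > 0: deeper water is denser → statically stable.

stable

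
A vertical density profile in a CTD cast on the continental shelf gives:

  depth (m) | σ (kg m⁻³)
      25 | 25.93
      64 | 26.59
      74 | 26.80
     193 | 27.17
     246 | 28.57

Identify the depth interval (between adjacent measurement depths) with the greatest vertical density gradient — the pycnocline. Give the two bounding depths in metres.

Compute the density gradient over each adjacent pair:
  25–64 m: Δρ/Δz = 0.66/39 = 0.017 kg m⁻⁴
  64–74 m: Δρ/Δz = 0.21/10 = 0.021 kg m⁻⁴
  74–193 m: Δρ/Δz = 0.37/119 = 3.1 × 10⁻³ kg m⁻⁴
  193–246 m: Δρ/Δz = 1.40/53 = 0.026 kg m⁻⁴
The largest gradient is in the 193–246 m interval — the pycnocline.

193–246 m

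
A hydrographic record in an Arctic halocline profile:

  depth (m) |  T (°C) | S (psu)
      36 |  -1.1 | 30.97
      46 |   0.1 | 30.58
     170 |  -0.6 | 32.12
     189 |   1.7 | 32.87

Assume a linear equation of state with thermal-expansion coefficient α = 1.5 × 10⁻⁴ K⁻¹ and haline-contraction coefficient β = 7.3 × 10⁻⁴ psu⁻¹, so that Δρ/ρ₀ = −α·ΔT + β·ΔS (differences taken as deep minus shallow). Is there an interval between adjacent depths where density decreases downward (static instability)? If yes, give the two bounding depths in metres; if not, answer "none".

Evaluate Δρ/ρ₀ = −αΔT + βΔS across each adjacent pair:
  36–46 m: −αΔT+βΔS = −(1.5 × 10⁻⁴)(+1.2)+(7.3 × 10⁻⁴)(-0.39) = -4.6 × 10⁻⁴ → UNSTABLE
  46–170 m: −αΔT+βΔS = −(1.5 × 10⁻⁴)(-0.7)+(7.3 × 10⁻⁴)(+1.54) = 1.2 × 10⁻³ → stable
  170–189 m: −αΔT+βΔS = −(1.5 × 10⁻⁴)(+2.3)+(7.3 × 10⁻⁴)(+0.75) = 2.0 × 10⁻⁴ → stable
The 36–46 m interval has Δρ < 0: lighter water underlies denser water.

36–46 m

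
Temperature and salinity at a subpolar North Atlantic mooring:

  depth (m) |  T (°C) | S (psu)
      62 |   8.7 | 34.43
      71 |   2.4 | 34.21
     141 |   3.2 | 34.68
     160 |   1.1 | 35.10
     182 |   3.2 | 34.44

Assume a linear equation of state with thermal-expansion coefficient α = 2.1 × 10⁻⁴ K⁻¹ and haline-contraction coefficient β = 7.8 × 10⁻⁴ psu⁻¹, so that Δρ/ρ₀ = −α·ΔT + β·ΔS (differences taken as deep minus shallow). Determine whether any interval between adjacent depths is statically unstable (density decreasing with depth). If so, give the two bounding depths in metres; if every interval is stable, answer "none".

Evaluate Δρ/ρ₀ = −αΔT + βΔS across each adjacent pair:
  62–71 m: −αΔT+βΔS = −(2.1 × 10⁻⁴)(-6.3)+(7.8 × 10⁻⁴)(-0.22) = 1.2 × 10⁻³ → stable
  71–141 m: −αΔT+βΔS = −(2.1 × 10⁻⁴)(+0.8)+(7.8 × 10⁻⁴)(+0.47) = 2.0 × 10⁻⁴ → stable
  141–160 m: −αΔT+βΔS = −(2.1 × 10⁻⁴)(-2.1)+(7.8 × 10⁻⁴)(+0.42) = 7.7 × 10⁻⁴ → stable
  160–182 m: −αΔT+βΔS = −(2.1 × 10⁻⁴)(+2.1)+(7.8 × 10⁻⁴)(-0.66) = -9.6 × 10⁻⁴ → UNSTABLE
The 160–182 m interval has Δρ < 0: lighter water underlies denser water.

160–182 m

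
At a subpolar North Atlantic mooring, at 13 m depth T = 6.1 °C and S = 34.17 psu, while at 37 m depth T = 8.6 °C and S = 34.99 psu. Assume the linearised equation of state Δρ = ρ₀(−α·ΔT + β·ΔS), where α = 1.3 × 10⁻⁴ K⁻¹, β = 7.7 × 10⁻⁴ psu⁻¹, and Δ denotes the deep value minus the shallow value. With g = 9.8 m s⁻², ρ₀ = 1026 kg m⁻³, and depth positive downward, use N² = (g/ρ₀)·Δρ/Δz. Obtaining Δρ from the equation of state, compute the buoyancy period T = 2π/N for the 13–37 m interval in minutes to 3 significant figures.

ΔT = +2.5 K, ΔS = +0.82 psu (deep − shallow).
Δρ/ρ₀ = −αΔT + βΔS = -3.25 × 10⁻⁴ + 6.314 × 10⁻⁴ = 3.064 × 10⁻⁴, so Δρ ≈ 0.3144 kg m⁻³.
N² = (g/ρ₀)·Δρ/Δz = g·(Δρ/ρ₀)/Δz = 9.8 × 3.064 × 10⁻⁴ / 24 = 1.2511 × 10⁻⁴ s⁻².
N = √(1.2511 × 10⁻⁴) = 0.011185 rad s⁻¹ → T = 2π/N = 561.75 s = 9.3625 min ≈ 9.36 min.

9.36 min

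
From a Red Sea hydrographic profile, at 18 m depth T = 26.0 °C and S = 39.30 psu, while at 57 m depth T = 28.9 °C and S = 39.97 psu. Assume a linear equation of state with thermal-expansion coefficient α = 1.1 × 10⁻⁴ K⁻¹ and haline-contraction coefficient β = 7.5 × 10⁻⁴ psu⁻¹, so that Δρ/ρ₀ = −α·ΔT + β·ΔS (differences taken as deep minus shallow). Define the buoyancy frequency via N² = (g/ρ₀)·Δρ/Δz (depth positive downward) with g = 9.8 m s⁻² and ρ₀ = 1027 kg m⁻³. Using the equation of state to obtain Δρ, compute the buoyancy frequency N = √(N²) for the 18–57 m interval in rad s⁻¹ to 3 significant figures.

6.79 × 10⁻³ rad s⁻¹

ΔT = +2.9 K, ΔS = +0.67 psu (deep − shallow).
Δρ/ρ₀ = −αΔT + βΔS = -3.19 × 10⁻⁴ + 5.025 × 10⁻⁴ = 1.835 × 10⁻⁴, so Δρ ≈ 0.1885 kg m⁻³.
N² = (g/ρ₀)·Δρ/Δz = g·(Δρ/ρ₀)/Δz = 9.8 × 1.835 × 10⁻⁴ / 39 = 4.6110 × 10⁻⁵ s⁻².
N = √(4.6110 × 10⁻⁵) = 6.7904 × 10⁻³ rad s⁻¹ ≈ 6.79 × 10⁻³ rad s⁻¹.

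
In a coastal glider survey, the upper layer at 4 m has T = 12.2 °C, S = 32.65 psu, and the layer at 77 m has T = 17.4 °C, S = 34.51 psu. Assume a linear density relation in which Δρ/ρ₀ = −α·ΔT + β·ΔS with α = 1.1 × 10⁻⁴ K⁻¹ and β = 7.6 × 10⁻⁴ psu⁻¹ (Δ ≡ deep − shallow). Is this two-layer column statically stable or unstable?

stable

ΔT = 17.4 − 12.2 = +5.2 K and ΔS = 34.51 − 32.65 = +1.86 psu (deep − shallow).
−αΔT = -5.72 × 10⁻⁴; βΔS = 1.4136 × 10⁻³; sum Δρ/ρ₀ = 8.416 × 10⁻⁴.
Δρ/ρ₀ > 0, so Δρ > 0: deeper water is denser → statically stable.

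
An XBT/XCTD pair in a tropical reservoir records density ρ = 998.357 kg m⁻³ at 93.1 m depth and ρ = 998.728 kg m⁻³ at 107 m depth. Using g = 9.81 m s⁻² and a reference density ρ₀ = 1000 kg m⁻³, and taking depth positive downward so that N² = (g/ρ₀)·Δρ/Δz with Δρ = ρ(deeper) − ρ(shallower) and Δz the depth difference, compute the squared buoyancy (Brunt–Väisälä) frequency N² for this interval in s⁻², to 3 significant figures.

2.62 × 10⁻⁴ s⁻²

Δρ = 998.728 − 998.357 = 0.371 kg m⁻³ over Δz = 107 − 93.1 = 13.9 m.
N² = (9.81/1000) × (0.371/13.9) = 2.6184 × 10⁻⁴ s⁻² ≈ 2.62 × 10⁻⁴ s⁻².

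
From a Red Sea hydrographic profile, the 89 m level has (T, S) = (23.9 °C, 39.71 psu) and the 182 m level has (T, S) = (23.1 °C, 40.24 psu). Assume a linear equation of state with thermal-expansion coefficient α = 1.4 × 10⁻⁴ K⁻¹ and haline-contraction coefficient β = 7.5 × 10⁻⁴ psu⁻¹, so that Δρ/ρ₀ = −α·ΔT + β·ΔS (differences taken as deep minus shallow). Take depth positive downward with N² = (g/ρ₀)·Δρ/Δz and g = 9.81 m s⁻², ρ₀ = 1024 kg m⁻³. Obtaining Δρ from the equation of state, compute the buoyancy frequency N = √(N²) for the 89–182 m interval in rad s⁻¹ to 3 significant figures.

ΔT = -0.8 K, ΔS = +0.53 psu (deep − shallow).
Δρ/ρ₀ = −αΔT + βΔS = 1.12 × 10⁻⁴ + 3.975 × 10⁻⁴ = 5.095 × 10⁻⁴, so Δρ ≈ 0.5217 kg m⁻³.
N² = (g/ρ₀)·Δρ/Δz = g·(Δρ/ρ₀)/Δz = 9.81 × 5.095 × 10⁻⁴ / 93 = 5.3744 × 10⁻⁵ s⁻².
N = √(5.3744 × 10⁻⁵) = 7.3310 × 10⁻³ rad s⁻¹ ≈ 7.33 × 10⁻³ rad s⁻¹.

7.33 × 10⁻³ rad s⁻¹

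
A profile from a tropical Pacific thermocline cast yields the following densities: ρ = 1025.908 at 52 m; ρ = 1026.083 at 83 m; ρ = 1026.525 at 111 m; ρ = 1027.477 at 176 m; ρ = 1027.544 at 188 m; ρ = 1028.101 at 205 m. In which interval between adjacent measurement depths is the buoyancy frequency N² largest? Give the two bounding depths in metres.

188–205 m

Compute the density gradient over each adjacent pair:
  52–83 m: Δρ/Δz = 0.175/31 = 5.6 × 10⁻³ kg m⁻⁴
  83–111 m: Δρ/Δz = 0.442/28 = 0.016 kg m⁻⁴
  111–176 m: Δρ/Δz = 0.952/65 = 0.015 kg m⁻⁴
  176–188 m: Δρ/Δz = 0.067/12 = 5.6 × 10⁻³ kg m⁻⁴
  188–205 m: Δρ/Δz = 0.557/17 = 0.033 kg m⁻⁴
The largest gradient is in the 188–205 m interval — the pycnocline.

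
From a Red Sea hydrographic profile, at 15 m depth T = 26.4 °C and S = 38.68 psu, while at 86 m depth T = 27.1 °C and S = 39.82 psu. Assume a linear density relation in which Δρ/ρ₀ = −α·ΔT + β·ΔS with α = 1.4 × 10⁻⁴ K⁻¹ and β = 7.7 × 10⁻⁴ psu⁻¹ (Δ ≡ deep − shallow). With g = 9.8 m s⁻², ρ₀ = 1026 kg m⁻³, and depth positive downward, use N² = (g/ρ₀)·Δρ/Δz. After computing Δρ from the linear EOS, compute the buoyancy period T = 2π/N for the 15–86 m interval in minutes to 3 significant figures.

10.1 min

ΔT = +0.7 K, ΔS = +1.14 psu (deep − shallow).
Δρ/ρ₀ = −αΔT + βΔS = -9.80 × 10⁻⁵ + 8.778 × 10⁻⁴ = 7.798 × 10⁻⁴, so Δρ ≈ 0.8001 kg m⁻³.
N² = (g/ρ₀)·Δρ/Δz = g·(Δρ/ρ₀)/Δz = 9.8 × 7.798 × 10⁻⁴ / 71 = 1.0763 × 10⁻⁴ s⁻².
N = √(1.0763 × 10⁻⁴) = 0.010374 rad s⁻¹ → T = 2π/N = 605.67 s = 10.095 min ≈ 10.1 min.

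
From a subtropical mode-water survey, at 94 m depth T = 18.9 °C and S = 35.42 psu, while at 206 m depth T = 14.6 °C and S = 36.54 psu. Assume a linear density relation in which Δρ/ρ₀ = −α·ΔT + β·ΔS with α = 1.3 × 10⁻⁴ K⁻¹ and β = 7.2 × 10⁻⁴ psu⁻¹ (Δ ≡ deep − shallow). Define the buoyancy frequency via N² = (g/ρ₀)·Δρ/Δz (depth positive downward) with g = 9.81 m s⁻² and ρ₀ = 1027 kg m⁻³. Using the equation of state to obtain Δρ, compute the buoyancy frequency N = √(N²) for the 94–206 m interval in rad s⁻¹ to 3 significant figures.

0.0109 rad s⁻¹

ΔT = -4.3 K, ΔS = +1.12 psu (deep − shallow).
Δρ/ρ₀ = −αΔT + βΔS = 5.59 × 10⁻⁴ + 8.064 × 10⁻⁴ = 1.3654 × 10⁻³, so Δρ ≈ 1.402 kg m⁻³.
N² = (g/ρ₀)·Δρ/Δz = g·(Δρ/ρ₀)/Δz = 9.81 × 1.3654 × 10⁻³ / 112 = 1.1959 × 10⁻⁴ s⁻².
N = √(1.1959 × 10⁻⁴) = 0.010936 rad s⁻¹ ≈ 0.0109 rad s⁻¹.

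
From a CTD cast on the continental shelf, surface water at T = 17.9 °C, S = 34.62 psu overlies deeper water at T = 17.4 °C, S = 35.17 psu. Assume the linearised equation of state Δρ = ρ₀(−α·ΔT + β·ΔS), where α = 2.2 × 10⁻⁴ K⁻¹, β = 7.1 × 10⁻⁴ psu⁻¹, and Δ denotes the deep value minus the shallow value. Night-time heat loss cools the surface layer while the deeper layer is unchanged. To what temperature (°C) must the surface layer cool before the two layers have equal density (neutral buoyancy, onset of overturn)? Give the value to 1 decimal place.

Neutral buoyancy requires Δρ = 0, i.e. −α(T_deep − T_surf′) + β(S_deep − S_surf) = 0.
T_surf′ = T_deep − (β/α)·ΔS = 17.4 − (7.1 × 10⁻⁴/2.2 × 10⁻⁴)·(+0.55) = 15.625 °C.
Cooling required: 17.9 − (15.625) = 2.275 °C.

15.6 °C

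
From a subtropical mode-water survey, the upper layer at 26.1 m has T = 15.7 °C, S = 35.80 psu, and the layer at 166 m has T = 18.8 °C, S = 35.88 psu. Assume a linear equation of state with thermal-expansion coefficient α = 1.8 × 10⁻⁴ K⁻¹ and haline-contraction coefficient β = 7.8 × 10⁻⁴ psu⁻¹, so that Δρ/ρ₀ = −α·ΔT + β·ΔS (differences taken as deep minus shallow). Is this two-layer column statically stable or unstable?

ΔT = 18.8 − 15.7 = +3.1 K and ΔS = 35.88 − 35.80 = +0.08 psu (deep − shallow).
−αΔT = -5.58 × 10⁻⁴; βΔS = 6.24 × 10⁻⁵; sum Δρ/ρ₀ = -4.956 × 10⁻⁴.
Δρ/ρ₀ < 0, so Δρ < 0: deeper water is lighter → statically unstable; the column would overturn.

unstable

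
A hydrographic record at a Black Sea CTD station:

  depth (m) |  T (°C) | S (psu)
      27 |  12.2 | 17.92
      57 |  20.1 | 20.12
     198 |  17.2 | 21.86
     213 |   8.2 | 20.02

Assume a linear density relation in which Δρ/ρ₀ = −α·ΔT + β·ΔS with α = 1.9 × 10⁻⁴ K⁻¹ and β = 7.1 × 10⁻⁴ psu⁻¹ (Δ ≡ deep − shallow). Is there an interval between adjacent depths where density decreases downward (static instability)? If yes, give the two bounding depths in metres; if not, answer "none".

Evaluate Δρ/ρ₀ = −αΔT + βΔS across each adjacent pair:
  27–57 m: −αΔT+βΔS = −(1.9 × 10⁻⁴)(+7.9)+(7.1 × 10⁻⁴)(+2.20) = 6.1 × 10⁻⁵ → stable
  57–198 m: −αΔT+βΔS = −(1.9 × 10⁻⁴)(-2.9)+(7.1 × 10⁻⁴)(+1.74) = 1.8 × 10⁻³ → stable
  198–213 m: −αΔT+βΔS = −(1.9 × 10⁻⁴)(-9.0)+(7.1 × 10⁻⁴)(-1.84) = 4.0 × 10⁻⁴ → stable
Every interval has Δρ > 0: the column is stably stratified throughout.

none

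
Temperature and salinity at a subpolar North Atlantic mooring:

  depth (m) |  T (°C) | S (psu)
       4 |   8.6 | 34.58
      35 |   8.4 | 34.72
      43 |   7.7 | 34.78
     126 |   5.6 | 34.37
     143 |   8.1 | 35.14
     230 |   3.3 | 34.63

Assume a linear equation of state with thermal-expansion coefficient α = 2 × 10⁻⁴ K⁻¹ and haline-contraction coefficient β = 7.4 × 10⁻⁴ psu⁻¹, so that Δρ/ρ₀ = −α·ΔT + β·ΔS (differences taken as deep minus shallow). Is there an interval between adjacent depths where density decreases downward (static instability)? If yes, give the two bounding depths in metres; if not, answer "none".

none

Evaluate Δρ/ρ₀ = −αΔT + βΔS across each adjacent pair:
  4–35 m: −αΔT+βΔS = −(2 × 10⁻⁴)(-0.2)+(7.4 × 10⁻⁴)(+0.14) = 1.4 × 10⁻⁴ → stable
  35–43 m: −αΔT+βΔS = −(2 × 10⁻⁴)(-0.7)+(7.4 × 10⁻⁴)(+0.06) = 1.8 × 10⁻⁴ → stable
  43–126 m: −αΔT+βΔS = −(2 × 10⁻⁴)(-2.1)+(7.4 × 10⁻⁴)(-0.41) = 1.2 × 10⁻⁴ → stable
  126–143 m: −αΔT+βΔS = −(2 × 10⁻⁴)(+2.5)+(7.4 × 10⁻⁴)(+0.77) = 7.0 × 10⁻⁵ → stable
  143–230 m: −αΔT+βΔS = −(2 × 10⁻⁴)(-4.8)+(7.4 × 10⁻⁴)(-0.51) = 5.8 × 10⁻⁴ → stable
Every interval has Δρ > 0: the column is stably stratified throughout.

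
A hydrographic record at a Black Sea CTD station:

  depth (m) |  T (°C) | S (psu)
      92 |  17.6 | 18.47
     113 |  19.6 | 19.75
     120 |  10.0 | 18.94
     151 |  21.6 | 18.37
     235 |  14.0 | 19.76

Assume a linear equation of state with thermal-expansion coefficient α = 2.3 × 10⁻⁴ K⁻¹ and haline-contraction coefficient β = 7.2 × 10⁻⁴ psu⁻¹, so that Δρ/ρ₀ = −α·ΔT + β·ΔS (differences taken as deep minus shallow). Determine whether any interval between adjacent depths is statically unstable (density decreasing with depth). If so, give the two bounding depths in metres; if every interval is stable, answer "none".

120–151 m

Evaluate Δρ/ρ₀ = −αΔT + βΔS across each adjacent pair:
  92–113 m: −αΔT+βΔS = −(2.3 × 10⁻⁴)(+2.0)+(7.2 × 10⁻⁴)(+1.28) = 4.6 × 10⁻⁴ → stable
  113–120 m: −αΔT+βΔS = −(2.3 × 10⁻⁴)(-9.6)+(7.2 × 10⁻⁴)(-0.81) = 1.6 × 10⁻³ → stable
  120–151 m: −αΔT+βΔS = −(2.3 × 10⁻⁴)(+11.6)+(7.2 × 10⁻⁴)(-0.57) = -3.1 × 10⁻³ → UNSTABLE
  151–235 m: −αΔT+βΔS = −(2.3 × 10⁻⁴)(-7.6)+(7.2 × 10⁻⁴)(+1.39) = 2.7 × 10⁻³ → stable
The 120–151 m interval has Δρ < 0: lighter water underlies denser water.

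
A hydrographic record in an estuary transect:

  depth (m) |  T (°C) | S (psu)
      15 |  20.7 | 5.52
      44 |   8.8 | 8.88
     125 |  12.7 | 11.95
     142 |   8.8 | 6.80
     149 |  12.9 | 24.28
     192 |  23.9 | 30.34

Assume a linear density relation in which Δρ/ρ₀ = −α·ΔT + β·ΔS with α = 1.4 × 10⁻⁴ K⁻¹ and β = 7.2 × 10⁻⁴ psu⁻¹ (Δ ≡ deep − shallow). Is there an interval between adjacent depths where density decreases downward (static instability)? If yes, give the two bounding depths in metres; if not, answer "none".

Evaluate Δρ/ρ₀ = −αΔT + βΔS across each adjacent pair:
  15–44 m: −αΔT+βΔS = −(1.4 × 10⁻⁴)(-11.9)+(7.2 × 10⁻⁴)(+3.36) = 4.1 × 10⁻³ → stable
  44–125 m: −αΔT+βΔS = −(1.4 × 10⁻⁴)(+3.9)+(7.2 × 10⁻⁴)(+3.07) = 1.7 × 10⁻³ → stable
  125–142 m: −αΔT+βΔS = −(1.4 × 10⁻⁴)(-3.9)+(7.2 × 10⁻⁴)(-5.15) = -3.2 × 10⁻³ → UNSTABLE
  142–149 m: −αΔT+βΔS = −(1.4 × 10⁻⁴)(+4.1)+(7.2 × 10⁻⁴)(+17.48) = 0.012 → stable
  149–192 m: −αΔT+βΔS = −(1.4 × 10⁻⁴)(+11.0)+(7.2 × 10⁻⁴)(+6.06) = 2.8 × 10⁻³ → stable
The 125–142 m interval has Δρ < 0: lighter water underlies denser water.

125–142 m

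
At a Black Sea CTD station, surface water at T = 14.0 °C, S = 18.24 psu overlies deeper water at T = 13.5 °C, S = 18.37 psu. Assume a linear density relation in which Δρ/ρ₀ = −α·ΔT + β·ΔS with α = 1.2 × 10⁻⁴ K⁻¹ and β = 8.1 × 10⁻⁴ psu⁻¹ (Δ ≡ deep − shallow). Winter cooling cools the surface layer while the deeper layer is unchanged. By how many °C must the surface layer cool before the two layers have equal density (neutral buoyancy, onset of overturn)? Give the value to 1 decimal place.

1.4 °C

Neutral buoyancy requires Δρ = 0, i.e. −α(T_deep − T_surf′) + β(S_deep − S_surf) = 0.
T_surf′ = T_deep − (β/α)·ΔS = 13.5 − (8.1 × 10⁻⁴/1.2 × 10⁻⁴)·(+0.13) = 12.623 °C.
Cooling required: 14.0 − (12.623) = 1.377 °C.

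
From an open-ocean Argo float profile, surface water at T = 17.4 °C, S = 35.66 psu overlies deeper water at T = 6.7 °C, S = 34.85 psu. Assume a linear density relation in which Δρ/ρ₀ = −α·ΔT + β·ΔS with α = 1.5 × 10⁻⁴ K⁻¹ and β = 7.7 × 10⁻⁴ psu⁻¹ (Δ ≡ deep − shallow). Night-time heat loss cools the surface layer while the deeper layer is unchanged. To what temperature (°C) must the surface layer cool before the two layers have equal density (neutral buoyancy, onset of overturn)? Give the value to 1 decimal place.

10.9 °C

Neutral buoyancy requires Δρ = 0, i.e. −α(T_deep − T_surf′) + β(S_deep − S_surf) = 0.
T_surf′ = T_deep − (β/α)·ΔS = 6.7 − (7.7 × 10⁻⁴/1.5 × 10⁻⁴)·(-0.81) = 10.858 °C.
Cooling required: 17.4 − (10.858) = 6.542 °C.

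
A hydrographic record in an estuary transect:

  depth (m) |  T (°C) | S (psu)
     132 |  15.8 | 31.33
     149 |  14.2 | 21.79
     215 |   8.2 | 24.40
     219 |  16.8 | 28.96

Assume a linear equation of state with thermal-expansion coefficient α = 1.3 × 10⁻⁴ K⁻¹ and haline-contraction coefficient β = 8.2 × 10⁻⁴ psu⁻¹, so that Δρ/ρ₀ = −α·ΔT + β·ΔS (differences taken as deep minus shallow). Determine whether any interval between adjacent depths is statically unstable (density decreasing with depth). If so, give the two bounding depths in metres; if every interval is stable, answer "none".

Evaluate Δρ/ρ₀ = −αΔT + βΔS across each adjacent pair:
  132–149 m: −αΔT+βΔS = −(1.3 × 10⁻⁴)(-1.6)+(8.2 × 10⁻⁴)(-9.54) = -7.6 × 10⁻³ → UNSTABLE
  149–215 m: −αΔT+βΔS = −(1.3 × 10⁻⁴)(-6.0)+(8.2 × 10⁻⁴)(+2.61) = 2.9 × 10⁻³ → stable
  215–219 m: −αΔT+βΔS = −(1.3 × 10⁻⁴)(+8.6)+(8.2 × 10⁻⁴)(+4.56) = 2.6 × 10⁻³ → stable
The 132–149 m interval has Δρ < 0: lighter water underlies denser water.

132–149 m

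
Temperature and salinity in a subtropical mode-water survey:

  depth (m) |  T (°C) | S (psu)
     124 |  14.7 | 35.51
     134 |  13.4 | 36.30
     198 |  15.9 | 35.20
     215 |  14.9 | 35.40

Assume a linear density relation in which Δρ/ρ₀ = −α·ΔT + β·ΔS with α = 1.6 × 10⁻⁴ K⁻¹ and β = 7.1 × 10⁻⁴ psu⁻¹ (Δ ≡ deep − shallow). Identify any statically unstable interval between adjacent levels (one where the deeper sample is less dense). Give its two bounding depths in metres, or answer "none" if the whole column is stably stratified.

134–198 m

Evaluate Δρ/ρ₀ = −αΔT + βΔS across each adjacent pair:
  124–134 m: −αΔT+βΔS = −(1.6 × 10⁻⁴)(-1.3)+(7.1 × 10⁻⁴)(+0.79) = 7.7 × 10⁻⁴ → stable
  134–198 m: −αΔT+βΔS = −(1.6 × 10⁻⁴)(+2.5)+(7.1 × 10⁻⁴)(-1.10) = -1.2 × 10⁻³ → UNSTABLE
  198–215 m: −αΔT+βΔS = −(1.6 × 10⁻⁴)(-1.0)+(7.1 × 10⁻⁴)(+0.20) = 3.0 × 10⁻⁴ → stable
The 134–198 m interval has Δρ < 0: lighter water underlies denser water.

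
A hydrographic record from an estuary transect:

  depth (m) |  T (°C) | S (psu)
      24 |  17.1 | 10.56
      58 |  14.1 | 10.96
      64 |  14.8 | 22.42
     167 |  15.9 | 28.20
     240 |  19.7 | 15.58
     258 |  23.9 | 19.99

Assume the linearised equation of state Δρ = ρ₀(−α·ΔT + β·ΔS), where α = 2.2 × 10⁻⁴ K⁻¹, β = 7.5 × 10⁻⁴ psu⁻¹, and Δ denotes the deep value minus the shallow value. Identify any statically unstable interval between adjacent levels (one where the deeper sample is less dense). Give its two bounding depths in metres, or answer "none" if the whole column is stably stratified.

Evaluate Δρ/ρ₀ = −αΔT + βΔS across each adjacent pair:
  24–58 m: −αΔT+βΔS = −(2.2 × 10⁻⁴)(-3.0)+(7.5 × 10⁻⁴)(+0.40) = 9.6 × 10⁻⁴ → stable
  58–64 m: −αΔT+βΔS = −(2.2 × 10⁻⁴)(+0.7)+(7.5 × 10⁻⁴)(+11.46) = 8.4 × 10⁻³ → stable
  64–167 m: −αΔT+βΔS = −(2.2 × 10⁻⁴)(+1.1)+(7.5 × 10⁻⁴)(+5.78) = 4.1 × 10⁻³ → stable
  167–240 m: −αΔT+βΔS = −(2.2 × 10⁻⁴)(+3.8)+(7.5 × 10⁻⁴)(-12.62) = -0.010 → UNSTABLE
  240–258 m: −αΔT+βΔS = −(2.2 × 10⁻⁴)(+4.2)+(7.5 × 10⁻⁴)(+4.41) = 2.4 × 10⁻³ → stable
The 167–240 m interval has Δρ < 0: lighter water underlies denser water.

167–240 m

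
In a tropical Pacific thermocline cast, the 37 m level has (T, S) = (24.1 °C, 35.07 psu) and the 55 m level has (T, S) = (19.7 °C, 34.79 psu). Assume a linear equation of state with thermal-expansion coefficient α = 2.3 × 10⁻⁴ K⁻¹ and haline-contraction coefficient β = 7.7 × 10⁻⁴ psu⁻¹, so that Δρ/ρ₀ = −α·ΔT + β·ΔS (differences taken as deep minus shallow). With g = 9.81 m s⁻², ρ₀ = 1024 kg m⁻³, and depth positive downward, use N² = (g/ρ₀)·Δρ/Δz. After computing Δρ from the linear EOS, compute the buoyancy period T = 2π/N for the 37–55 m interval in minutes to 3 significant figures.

ΔT = -4.4 K, ΔS = -0.28 psu (deep − shallow).
Δρ/ρ₀ = −αΔT + βΔS = 1.012 × 10⁻³ − 2.156 × 10⁻⁴ = 7.964 × 10⁻⁴, so Δρ ≈ 0.8155 kg m⁻³.
N² = (g/ρ₀)·Δρ/Δz = g·(Δρ/ρ₀)/Δz = 9.81 × 7.964 × 10⁻⁴ / 18 = 4.3404 × 10⁻⁴ s⁻².
N = √(4.3404 × 10⁻⁴) = 0.020834 rad s⁻¹ → T = 2π/N = 301.58 s = 5.0263 min ≈ 5.03 min.

5.03 min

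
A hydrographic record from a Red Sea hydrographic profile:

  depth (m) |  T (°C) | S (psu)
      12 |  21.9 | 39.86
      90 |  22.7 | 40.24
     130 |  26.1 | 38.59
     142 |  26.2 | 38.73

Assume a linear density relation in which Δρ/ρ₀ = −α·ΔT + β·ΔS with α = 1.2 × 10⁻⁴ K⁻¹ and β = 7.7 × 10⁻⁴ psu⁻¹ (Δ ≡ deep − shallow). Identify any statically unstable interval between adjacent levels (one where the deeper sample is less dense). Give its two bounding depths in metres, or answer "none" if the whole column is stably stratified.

Evaluate Δρ/ρ₀ = −αΔT + βΔS across each adjacent pair:
  12–90 m: −αΔT+βΔS = −(1.2 × 10⁻⁴)(+0.8)+(7.7 × 10⁻⁴)(+0.38) = 2.0 × 10⁻⁴ → stable
  90–130 m: −αΔT+βΔS = −(1.2 × 10⁻⁴)(+3.4)+(7.7 × 10⁻⁴)(-1.65) = -1.7 × 10⁻³ → UNSTABLE
  130–142 m: −αΔT+βΔS = −(1.2 × 10⁻⁴)(+0.1)+(7.7 × 10⁻⁴)(+0.14) = 9.6 × 10⁻⁵ → stable
The 90–130 m interval has Δρ < 0: lighter water underlies denser water.

90–130 m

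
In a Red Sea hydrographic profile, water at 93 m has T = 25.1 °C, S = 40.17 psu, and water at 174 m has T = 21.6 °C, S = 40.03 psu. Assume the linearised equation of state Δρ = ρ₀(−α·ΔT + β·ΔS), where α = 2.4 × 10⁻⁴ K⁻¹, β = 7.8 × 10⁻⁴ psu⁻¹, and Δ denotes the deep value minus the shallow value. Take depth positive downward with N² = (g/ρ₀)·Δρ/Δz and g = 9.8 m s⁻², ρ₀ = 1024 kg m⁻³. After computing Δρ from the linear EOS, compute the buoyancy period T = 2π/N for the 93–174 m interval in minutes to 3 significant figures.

11.1 min

ΔT = -3.5 K, ΔS = -0.14 psu (deep − shallow).
Δρ/ρ₀ = −αΔT + βΔS = 8.40 × 10⁻⁴ − 1.092 × 10⁻⁴ = 7.308 × 10⁻⁴, so Δρ ≈ 0.7483 kg m⁻³.
N² = (g/ρ₀)·Δρ/Δz = g·(Δρ/ρ₀)/Δz = 9.8 × 7.308 × 10⁻⁴ / 81 = 8.8418 × 10⁻⁵ s⁻².
N = √(8.8418 × 10⁻⁵) = 9.4031 × 10⁻³ rad s⁻¹ → T = 2π/N = 668.20 s = 11.137 min ≈ 11.1 min.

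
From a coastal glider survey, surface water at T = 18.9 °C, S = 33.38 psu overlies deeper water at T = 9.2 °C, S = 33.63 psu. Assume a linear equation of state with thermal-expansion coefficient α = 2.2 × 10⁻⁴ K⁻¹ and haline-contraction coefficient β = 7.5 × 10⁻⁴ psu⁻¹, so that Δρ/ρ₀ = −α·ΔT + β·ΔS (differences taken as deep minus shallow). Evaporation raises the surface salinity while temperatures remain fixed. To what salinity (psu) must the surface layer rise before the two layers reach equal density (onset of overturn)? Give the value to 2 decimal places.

36.48 psu

Neutral buoyancy requires −α(T_deep − T_surf) + β(S_deep − S_surf′) = 0.
S_surf′ = S_deep − (α/β)·ΔT = 33.63 − (2.2 × 10⁻⁴/7.5 × 10⁻⁴)·(-9.7) = 36.4753 psu.
Increase required: 36.4753 − 33.38 = 3.0953 psu.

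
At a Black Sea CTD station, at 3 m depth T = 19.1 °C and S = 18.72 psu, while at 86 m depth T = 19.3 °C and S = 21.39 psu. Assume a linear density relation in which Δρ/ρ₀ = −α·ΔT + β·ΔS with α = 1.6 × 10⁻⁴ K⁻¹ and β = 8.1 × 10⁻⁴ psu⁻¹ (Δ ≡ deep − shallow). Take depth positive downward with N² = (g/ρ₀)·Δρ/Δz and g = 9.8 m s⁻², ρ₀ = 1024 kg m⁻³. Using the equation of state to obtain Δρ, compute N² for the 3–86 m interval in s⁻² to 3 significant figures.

2.52 × 10⁻⁴ s⁻²

ΔT = +0.2 K, ΔS = +2.67 psu (deep − shallow).
Δρ/ρ₀ = −αΔT + βΔS = -3.20 × 10⁻⁵ + 2.1627 × 10⁻³ = 2.1307 × 10⁻³, so Δρ ≈ 2.182 kg m⁻³.
N² = (g/ρ₀)·Δρ/Δz = g·(Δρ/ρ₀)/Δz = 9.8 × 2.1307 × 10⁻³ / 83 = 2.5158 × 10⁻⁴ s⁻² ≈ 2.52 × 10⁻⁴ s⁻².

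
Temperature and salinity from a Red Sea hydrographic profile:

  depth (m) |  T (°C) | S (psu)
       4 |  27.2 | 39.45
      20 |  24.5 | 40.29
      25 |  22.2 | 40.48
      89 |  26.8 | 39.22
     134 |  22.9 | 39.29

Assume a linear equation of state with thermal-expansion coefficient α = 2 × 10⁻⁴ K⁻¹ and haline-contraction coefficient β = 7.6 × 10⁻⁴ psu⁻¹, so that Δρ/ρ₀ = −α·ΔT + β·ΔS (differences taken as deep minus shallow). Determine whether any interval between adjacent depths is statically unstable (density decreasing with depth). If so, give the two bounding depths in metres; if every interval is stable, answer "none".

25–89 m

Evaluate Δρ/ρ₀ = −αΔT + βΔS across each adjacent pair:
  4–20 m: −αΔT+βΔS = −(2 × 10⁻⁴)(-2.7)+(7.6 × 10⁻⁴)(+0.84) = 1.2 × 10⁻³ → stable
  20–25 m: −αΔT+βΔS = −(2 × 10⁻⁴)(-2.3)+(7.6 × 10⁻⁴)(+0.19) = 6.0 × 10⁻⁴ → stable
  25–89 m: −αΔT+βΔS = −(2 × 10⁻⁴)(+4.6)+(7.6 × 10⁻⁴)(-1.26) = -1.9 × 10⁻³ → UNSTABLE
  89–134 m: −αΔT+βΔS = −(2 × 10⁻⁴)(-3.9)+(7.6 × 10⁻⁴)(+0.07) = 8.3 × 10⁻⁴ → stable
The 25–89 m interval has Δρ < 0: lighter water underlies denser water.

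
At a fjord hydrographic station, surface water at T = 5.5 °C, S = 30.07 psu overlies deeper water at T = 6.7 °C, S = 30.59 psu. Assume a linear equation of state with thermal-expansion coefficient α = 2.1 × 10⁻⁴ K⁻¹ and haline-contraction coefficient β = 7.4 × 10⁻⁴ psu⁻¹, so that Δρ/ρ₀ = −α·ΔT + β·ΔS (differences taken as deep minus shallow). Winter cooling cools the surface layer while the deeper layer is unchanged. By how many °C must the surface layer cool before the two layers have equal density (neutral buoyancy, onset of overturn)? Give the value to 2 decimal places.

Neutral buoyancy requires Δρ = 0, i.e. −α(T_deep − T_surf′) + β(S_deep − S_surf) = 0.
T_surf′ = T_deep − (β/α)·ΔS = 6.7 − (7.4 × 10⁻⁴/2.1 × 10⁻⁴)·(+0.52) = 4.8676 °C.
Cooling required: 5.5 − (4.8676) = 0.6324 °C.

0.63 °C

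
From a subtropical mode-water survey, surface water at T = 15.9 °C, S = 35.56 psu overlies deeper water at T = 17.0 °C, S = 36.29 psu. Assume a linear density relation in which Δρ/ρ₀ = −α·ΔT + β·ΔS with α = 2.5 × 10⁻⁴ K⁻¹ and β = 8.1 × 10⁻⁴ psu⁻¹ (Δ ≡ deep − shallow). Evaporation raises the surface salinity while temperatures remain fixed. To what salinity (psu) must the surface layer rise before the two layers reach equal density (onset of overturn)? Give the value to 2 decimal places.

Neutral buoyancy requires −α(T_deep − T_surf) + β(S_deep − S_surf′) = 0.
S_surf′ = S_deep − (α/β)·ΔT = 36.29 − (2.5 × 10⁻⁴/8.1 × 10⁻⁴)·(+1.1) = 35.9505 psu.
Increase required: 35.9505 − 35.56 = 0.3905 psu.

35.95 psu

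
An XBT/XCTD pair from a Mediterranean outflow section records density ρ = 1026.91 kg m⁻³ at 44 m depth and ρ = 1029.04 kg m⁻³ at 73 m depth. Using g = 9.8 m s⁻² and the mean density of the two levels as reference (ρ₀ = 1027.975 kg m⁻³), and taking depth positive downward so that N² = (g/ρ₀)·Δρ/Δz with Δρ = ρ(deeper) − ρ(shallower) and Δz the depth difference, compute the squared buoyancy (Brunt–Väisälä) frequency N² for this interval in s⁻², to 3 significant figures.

7.00 × 10⁻⁴ s⁻²

Δρ = 1029.04 − 1026.91 = 2.13 kg m⁻³ over Δz = 73 − 44 = 29 m.
N² = (9.8/1027.975) × (2.13/29) = 7.0020 × 10⁻⁴ s⁻² ≈ 7.00 × 10⁻⁴ s⁻².
Since Δρ > 0 the layer is stably stratified.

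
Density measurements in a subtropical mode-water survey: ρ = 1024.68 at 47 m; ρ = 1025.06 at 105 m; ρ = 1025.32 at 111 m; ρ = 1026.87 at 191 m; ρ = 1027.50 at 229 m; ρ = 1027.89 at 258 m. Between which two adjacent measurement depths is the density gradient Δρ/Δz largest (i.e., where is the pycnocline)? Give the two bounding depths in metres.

105–111 m

Compute the density gradient over each adjacent pair:
  47–105 m: Δρ/Δz = 0.38/58 = 6.6 × 10⁻³ kg m⁻⁴
  105–111 m: Δρ/Δz = 0.26/6 = 0.043 kg m⁻⁴
  111–191 m: Δρ/Δz = 1.55/80 = 0.019 kg m⁻⁴
  191–229 m: Δρ/Δz = 0.63/38 = 0.017 kg m⁻⁴
  229–258 m: Δρ/Δz = 0.39/29 = 0.013 kg m⁻⁴
The largest gradient is in the 105–111 m interval — the pycnocline.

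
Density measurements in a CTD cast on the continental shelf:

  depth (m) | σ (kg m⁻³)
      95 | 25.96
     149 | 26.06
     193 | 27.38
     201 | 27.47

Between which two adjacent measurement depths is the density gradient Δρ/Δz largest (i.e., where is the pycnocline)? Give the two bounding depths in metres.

149–193 m

Compute the density gradient over each adjacent pair:
  95–149 m: Δρ/Δz = 0.10/54 = 1.9 × 10⁻³ kg m⁻⁴
  149–193 m: Δρ/Δz = 1.32/44 = 0.030 kg m⁻⁴
  193–201 m: Δρ/Δz = 0.09/8 = 0.011 kg m⁻⁴
The largest gradient is in the 149–193 m interval — the pycnocline.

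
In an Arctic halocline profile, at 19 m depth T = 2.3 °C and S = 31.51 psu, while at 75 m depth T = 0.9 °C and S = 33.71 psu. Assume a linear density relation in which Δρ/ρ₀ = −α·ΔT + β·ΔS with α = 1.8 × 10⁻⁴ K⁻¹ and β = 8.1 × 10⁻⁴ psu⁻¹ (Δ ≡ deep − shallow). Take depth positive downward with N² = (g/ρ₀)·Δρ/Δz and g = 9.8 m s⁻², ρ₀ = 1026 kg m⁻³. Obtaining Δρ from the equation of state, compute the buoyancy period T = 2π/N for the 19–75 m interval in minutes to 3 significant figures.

5.55 min

ΔT = -1.4 K, ΔS = +2.20 psu (deep − shallow).
Δρ/ρ₀ = −αΔT + βΔS = 2.52 × 10⁻⁴ + 1.782 × 10⁻³ = 2.034 × 10⁻³, so Δρ ≈ 2.087 kg m⁻³.
N² = (g/ρ₀)·Δρ/Δz = g·(Δρ/ρ₀)/Δz = 9.8 × 2.034 × 10⁻³ / 56 = 3.5595 × 10⁻⁴ s⁻².
N = √(3.5595 × 10⁻⁴) = 0.018867 rad s⁻¹ → T = 2π/N = 333.03 s = 5.5505 min ≈ 5.55 min.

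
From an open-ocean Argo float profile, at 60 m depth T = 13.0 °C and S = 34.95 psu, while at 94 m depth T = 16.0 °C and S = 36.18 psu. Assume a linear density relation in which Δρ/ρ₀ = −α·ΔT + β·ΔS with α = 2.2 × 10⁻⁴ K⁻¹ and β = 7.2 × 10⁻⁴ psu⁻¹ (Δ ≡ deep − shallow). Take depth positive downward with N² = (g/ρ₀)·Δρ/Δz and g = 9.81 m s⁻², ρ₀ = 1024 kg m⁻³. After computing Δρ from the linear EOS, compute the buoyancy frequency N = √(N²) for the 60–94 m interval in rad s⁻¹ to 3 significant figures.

ΔT = +3.0 K, ΔS = +1.23 psu (deep − shallow).
Δρ/ρ₀ = −αΔT + βΔS = -6.60 × 10⁻⁴ + 8.856 × 10⁻⁴ = 2.256 × 10⁻⁴, so Δρ ≈ 0.2310 kg m⁻³.
N² = (g/ρ₀)·Δρ/Δz = g·(Δρ/ρ₀)/Δz = 9.81 × 2.256 × 10⁻⁴ / 34 = 6.5092 × 10⁻⁵ s⁻².
N = √(6.5092 × 10⁻⁵) = 8.0680 × 10⁻³ rad s⁻¹ ≈ 8.07 × 10⁻³ rad s⁻¹.

8.07 × 10⁻³ rad s⁻¹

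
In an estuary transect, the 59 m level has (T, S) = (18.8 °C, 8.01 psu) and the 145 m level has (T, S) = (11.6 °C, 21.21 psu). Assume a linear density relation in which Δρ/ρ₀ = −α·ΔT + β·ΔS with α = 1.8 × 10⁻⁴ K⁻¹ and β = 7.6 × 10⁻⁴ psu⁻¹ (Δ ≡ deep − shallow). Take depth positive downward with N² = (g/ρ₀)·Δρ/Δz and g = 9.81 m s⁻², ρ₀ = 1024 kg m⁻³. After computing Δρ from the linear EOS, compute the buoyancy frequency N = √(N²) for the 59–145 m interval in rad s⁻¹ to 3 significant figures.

0.0359 rad s⁻¹

ΔT = -7.2 K, ΔS = +13.20 psu (deep − shallow).
Δρ/ρ₀ = −αΔT + βΔS = 1.296 × 10⁻³ + 0.010032 = 0.011328, so Δρ ≈ 11.60 kg m⁻³.
N² = (g/ρ₀)·Δρ/Δz = g·(Δρ/ρ₀)/Δz = 9.81 × 0.011328 / 86 = 1.2922 × 10⁻³ s⁻².
N = √(1.2922 × 10⁻³) = 0.035947 rad s⁻¹ ≈ 0.0359 rad s⁻¹.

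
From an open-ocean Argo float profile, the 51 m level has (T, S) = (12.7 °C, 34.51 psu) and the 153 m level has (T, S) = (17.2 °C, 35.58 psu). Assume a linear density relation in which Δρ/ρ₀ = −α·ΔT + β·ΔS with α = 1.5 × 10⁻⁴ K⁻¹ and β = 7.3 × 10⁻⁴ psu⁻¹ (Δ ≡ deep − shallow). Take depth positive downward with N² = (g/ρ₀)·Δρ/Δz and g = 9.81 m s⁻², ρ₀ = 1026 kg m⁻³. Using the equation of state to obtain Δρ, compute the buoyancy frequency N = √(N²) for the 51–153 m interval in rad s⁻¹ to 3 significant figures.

3.19 × 10⁻³ rad s⁻¹

ΔT = +4.5 K, ΔS = +1.07 psu (deep − shallow).
Δρ/ρ₀ = −αΔT + βΔS = -6.75 × 10⁻⁴ + 7.811 × 10⁻⁴ = 1.061 × 10⁻⁴, so Δρ ≈ 0.1089 kg m⁻³.
N² = (g/ρ₀)·Δρ/Δz = g·(Δρ/ρ₀)/Δz = 9.81 × 1.061 × 10⁻⁴ / 102 = 1.0204 × 10⁻⁵ s⁻².
N = √(1.0204 × 10⁻⁵) = 3.1944 × 10⁻³ rad s⁻¹ ≈ 3.19 × 10⁻³ rad s⁻¹.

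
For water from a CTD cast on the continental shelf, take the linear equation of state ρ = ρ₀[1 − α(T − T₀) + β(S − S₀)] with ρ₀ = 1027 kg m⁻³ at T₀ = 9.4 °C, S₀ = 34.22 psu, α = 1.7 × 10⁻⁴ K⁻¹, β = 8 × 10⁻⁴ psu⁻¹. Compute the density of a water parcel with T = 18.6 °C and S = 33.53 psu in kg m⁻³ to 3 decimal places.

T − T₀ = +9.2 K, S − S₀ = -0.69 psu.
Bracket = 1 − α·(+9.2) + β·(-0.69) = 1 + (-2.116 × 10⁻³) = 0.9978840.
ρ = 1027 × 0.9978840 = 1024.827 kg m⁻³.

1024.827 kg m⁻³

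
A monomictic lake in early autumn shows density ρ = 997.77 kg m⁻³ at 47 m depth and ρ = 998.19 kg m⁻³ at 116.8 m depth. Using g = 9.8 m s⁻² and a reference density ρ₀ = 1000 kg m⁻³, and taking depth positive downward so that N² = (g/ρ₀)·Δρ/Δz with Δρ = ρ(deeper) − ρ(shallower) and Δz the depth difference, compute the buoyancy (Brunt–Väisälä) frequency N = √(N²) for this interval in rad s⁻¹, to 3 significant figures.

7.68 × 10⁻³ rad s⁻¹

Δρ = 998.19 − 997.77 = 0.42 kg m⁻³ over Δz = 116.8 − 47 = 69.8 m.
N² = (9.8/1000) × (0.42/69.8) = 5.8968 × 10⁻⁵ s⁻².
N = √(5.8968 × 10⁻⁵) = 7.6791 × 10⁻³ rad s⁻¹ ≈ 7.68 × 10⁻³ rad s⁻¹.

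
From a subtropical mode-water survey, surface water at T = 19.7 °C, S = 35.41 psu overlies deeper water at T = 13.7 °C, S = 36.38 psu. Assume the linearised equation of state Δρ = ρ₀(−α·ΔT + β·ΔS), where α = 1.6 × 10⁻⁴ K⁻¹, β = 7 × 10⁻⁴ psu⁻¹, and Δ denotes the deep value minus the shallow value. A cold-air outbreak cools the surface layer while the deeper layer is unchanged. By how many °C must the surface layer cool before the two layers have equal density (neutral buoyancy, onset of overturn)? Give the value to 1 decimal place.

Neutral buoyancy requires Δρ = 0, i.e. −α(T_deep − T_surf′) + β(S_deep − S_surf) = 0.
T_surf′ = T_deep − (β/α)·ΔS = 13.7 − (7 × 10⁻⁴/1.6 × 10⁻⁴)·(+0.97) = 9.456 °C.
Cooling required: 19.7 − (9.456) = 10.244 °C.

10.2 °C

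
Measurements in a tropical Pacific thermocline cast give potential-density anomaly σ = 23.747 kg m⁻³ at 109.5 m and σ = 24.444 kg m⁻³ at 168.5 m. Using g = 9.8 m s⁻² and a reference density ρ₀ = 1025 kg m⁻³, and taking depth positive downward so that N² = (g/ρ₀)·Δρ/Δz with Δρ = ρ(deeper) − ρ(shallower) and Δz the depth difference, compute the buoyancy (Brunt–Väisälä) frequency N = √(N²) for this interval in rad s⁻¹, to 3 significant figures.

Δρ = 1024.444 − 1023.747 = 0.697 kg m⁻³ over Δz = 168.5 − 109.5 = 59 m.
N² = (9.8/1025) × (0.697/59) = 1.1295 × 10⁻⁴ s⁻².
N = √(1.1295 × 10⁻⁴) = 0.010628 rad s⁻¹ ≈ 0.0106 rad s⁻¹.

0.0106 rad s⁻¹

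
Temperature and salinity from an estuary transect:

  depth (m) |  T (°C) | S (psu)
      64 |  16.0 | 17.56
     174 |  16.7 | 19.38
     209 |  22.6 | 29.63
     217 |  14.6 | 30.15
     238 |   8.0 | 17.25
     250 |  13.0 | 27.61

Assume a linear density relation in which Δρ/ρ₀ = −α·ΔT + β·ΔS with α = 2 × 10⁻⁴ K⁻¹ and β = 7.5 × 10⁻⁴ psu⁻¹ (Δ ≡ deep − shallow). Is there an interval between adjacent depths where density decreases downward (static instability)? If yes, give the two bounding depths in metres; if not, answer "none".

217–238 m

Evaluate Δρ/ρ₀ = −αΔT + βΔS across each adjacent pair:
  64–174 m: −αΔT+βΔS = −(2 × 10⁻⁴)(+0.7)+(7.5 × 10⁻⁴)(+1.82) = 1.2 × 10⁻³ → stable
  174–209 m: −αΔT+βΔS = −(2 × 10⁻⁴)(+5.9)+(7.5 × 10⁻⁴)(+10.25) = 6.5 × 10⁻³ → stable
  209–217 m: −αΔT+βΔS = −(2 × 10⁻⁴)(-8.0)+(7.5 × 10⁻⁴)(+0.52) = 2.0 × 10⁻³ → stable
  217–238 m: −αΔT+βΔS = −(2 × 10⁻⁴)(-6.6)+(7.5 × 10⁻⁴)(-12.90) = -8.4 × 10⁻³ → UNSTABLE
  238–250 m: −αΔT+βΔS = −(2 × 10⁻⁴)(+5.0)+(7.5 × 10⁻⁴)(+10.36) = 6.8 × 10⁻³ → stable
The 217–238 m interval has Δρ < 0: lighter water underlies denser water.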